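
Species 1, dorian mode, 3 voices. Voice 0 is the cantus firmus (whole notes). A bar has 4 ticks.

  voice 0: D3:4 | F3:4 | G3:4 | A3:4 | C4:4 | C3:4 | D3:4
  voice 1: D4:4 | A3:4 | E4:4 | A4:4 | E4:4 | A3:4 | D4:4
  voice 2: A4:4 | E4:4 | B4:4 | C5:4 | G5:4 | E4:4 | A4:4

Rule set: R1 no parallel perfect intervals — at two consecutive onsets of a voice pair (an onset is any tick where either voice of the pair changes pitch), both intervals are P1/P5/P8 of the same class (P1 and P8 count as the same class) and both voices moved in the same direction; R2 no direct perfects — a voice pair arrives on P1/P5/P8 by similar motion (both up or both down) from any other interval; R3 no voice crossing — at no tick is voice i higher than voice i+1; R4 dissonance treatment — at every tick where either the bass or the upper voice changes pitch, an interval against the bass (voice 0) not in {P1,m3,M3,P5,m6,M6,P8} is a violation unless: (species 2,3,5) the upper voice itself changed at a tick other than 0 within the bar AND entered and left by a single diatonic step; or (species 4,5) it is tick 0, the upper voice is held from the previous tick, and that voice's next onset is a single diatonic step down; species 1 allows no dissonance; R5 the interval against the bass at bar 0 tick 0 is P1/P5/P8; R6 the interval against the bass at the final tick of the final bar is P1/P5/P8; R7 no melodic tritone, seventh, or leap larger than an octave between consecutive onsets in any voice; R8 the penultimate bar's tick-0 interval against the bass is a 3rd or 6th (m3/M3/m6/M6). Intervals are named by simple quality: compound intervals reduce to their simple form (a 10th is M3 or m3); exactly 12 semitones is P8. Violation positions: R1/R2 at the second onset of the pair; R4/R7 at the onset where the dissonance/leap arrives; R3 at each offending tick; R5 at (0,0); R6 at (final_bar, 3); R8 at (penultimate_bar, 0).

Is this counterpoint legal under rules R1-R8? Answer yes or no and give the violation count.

bar 0: v0=D3 v1=D4 v2=A4 (P5)
bar 1: v0=F3 v1=A3 v2=E4 (M7)
bar 2: v0=G3 v1=E4 v2=B4 (M3)
bar 3: v0=A3 v1=A4 v2=C5 (m3)
bar 4: v0=C4 v1=E4 v2=G5 (P5)
bar 5: v0=C3 v1=A3 v2=E4 (M3)
bar 6: v0=D3 v1=D4 v2=A4 (P5)
  R1 @ bar1.0: D4/A4 P5 -> A3/E4 P5 similar
  R4 @ bar1.0: F3/E4 M7 untreated
  R1 @ bar2.0: A3/E4 P5 -> E4/B4 P5 similar
  R2 @ bar3.0: G3/E4 M6 -> A3/A4 P8 similar
  R2 @ bar4.0: A3/C5 m3 -> C4/G5 P5 similar
  R2 @ bar5.0: E4/G5 m3 -> A3/E4 P5 similar
  R7 @ bar5.0: G5->E4 leap 15st
  R1 @ bar6.0: A3/E4 P5 -> D4/A4 P5 similar
  R2 @ bar6.0: C3/A3 M6 -> D3/D4 P8 similar
  R2 @ bar6.0: C3/E4 M3 -> D3/A4 P5 similar

No (10 violations)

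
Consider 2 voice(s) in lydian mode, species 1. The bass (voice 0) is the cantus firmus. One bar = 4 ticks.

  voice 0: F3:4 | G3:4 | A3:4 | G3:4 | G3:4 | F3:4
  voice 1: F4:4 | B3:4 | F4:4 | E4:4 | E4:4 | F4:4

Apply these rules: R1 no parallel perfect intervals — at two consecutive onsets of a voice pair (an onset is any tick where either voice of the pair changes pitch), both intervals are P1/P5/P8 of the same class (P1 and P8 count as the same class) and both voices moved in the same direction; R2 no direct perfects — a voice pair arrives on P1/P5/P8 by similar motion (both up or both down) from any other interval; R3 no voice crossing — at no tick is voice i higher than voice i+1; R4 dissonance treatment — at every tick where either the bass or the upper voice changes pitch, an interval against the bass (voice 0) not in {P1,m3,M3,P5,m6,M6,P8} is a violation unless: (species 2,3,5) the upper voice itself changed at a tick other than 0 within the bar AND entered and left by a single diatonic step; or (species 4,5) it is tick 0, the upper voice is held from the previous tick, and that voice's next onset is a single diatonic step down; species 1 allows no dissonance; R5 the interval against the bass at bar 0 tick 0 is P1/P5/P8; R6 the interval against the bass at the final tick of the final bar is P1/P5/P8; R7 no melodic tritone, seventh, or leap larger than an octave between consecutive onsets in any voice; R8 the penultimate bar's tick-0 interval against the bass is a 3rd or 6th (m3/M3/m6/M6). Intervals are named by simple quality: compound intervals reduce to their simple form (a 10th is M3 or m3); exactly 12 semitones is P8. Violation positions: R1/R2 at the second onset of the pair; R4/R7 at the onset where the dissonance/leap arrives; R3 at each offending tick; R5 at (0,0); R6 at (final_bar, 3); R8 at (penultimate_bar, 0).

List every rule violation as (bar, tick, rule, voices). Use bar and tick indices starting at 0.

(1, 0, R7, (1,))
(2, 0, R7, (1,))

bar 0: v0=F3 v1=F4 downbeat P8
bar 1: v0=G3 v1=B3 downbeat M3
bar 2: v0=A3 v1=F4 downbeat m6
bar 3: v0=G3 v1=E4 downbeat M6
bar 4: v0=G3 v1=E4 downbeat M6
bar 5: v0=F3 v1=F4 downbeat P8
  -> R7 @ bar 1 tick 0 v(1,): F4->B3 leap 6st
  -> R7 @ bar 2 tick 0 v(1,): B3->F4 leap 6st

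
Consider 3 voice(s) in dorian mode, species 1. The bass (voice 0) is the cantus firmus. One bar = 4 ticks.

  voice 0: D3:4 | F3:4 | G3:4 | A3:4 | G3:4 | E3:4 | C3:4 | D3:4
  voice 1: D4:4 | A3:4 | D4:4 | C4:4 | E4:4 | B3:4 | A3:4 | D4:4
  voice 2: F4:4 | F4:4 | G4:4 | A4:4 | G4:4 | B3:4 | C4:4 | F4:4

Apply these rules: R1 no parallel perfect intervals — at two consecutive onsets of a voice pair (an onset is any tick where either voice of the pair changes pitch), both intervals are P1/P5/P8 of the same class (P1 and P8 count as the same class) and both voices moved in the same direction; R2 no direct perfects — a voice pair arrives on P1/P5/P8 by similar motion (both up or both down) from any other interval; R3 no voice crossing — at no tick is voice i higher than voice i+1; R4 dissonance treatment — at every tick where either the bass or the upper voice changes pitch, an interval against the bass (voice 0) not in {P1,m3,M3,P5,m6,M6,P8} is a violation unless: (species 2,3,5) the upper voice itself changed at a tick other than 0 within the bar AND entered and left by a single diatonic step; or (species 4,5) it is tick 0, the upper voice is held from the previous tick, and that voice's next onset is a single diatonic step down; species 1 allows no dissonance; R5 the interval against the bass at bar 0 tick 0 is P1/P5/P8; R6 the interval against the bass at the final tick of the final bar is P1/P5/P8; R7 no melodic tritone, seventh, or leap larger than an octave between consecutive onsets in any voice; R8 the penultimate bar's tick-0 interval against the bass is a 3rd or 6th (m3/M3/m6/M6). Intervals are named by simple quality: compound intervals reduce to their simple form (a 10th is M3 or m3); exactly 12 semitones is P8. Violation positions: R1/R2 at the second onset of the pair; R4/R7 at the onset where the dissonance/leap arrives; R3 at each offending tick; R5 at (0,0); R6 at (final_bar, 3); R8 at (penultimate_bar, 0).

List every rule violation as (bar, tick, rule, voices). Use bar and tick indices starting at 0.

bar 0: v0=D3 v1=D4 v2=F4 downbeat m3
bar 1: v0=F3 v1=A3 v2=F4 downbeat P8
bar 2: v0=G3 v1=D4 v2=G4 downbeat P8
bar 3: v0=A3 v1=C4 v2=A4 downbeat P8
bar 4: v0=G3 v1=E4 v2=G4 downbeat P8
bar 5: v0=E3 v1=B3 v2=B3 downbeat P5
bar 6: v0=C3 v1=A3 v2=C4 downbeat P8
bar 7: v0=D3 v1=D4 v2=F4 downbeat m3
  -> R5 @ bar 0 tick 0 v(0, 2): opens on m3
  -> R1 @ bar 2 tick 0 v(0, 2): F3/F4 P8 -> G3/G4 P8 similar
  -> R2 @ bar 2 tick 0 v(0, 1): F3/A3 M3 -> G3/D4 P5 similar
  -> R1 @ bar 3 tick 0 v(0, 2): G3/G4 P8 -> A3/A4 P8 similar
  -> R1 @ bar 4 tick 0 v(0, 2): A3/A4 P8 -> G3/G4 P8 similar
  -> R2 @ bar 5 tick 0 v(0, 1): G3/E4 M6 -> E3/B3 P5 similar
  -> R2 @ bar 5 tick 0 v(0, 2): G3/G4 P8 -> E3/B3 P5 similar
  -> R2 @ bar 5 tick 0 v(1, 2): E4/G4 m3 -> B3/B3 P1 similar
  -> R8 @ bar 6 tick 0 v(0, 2): penult P8 not 3rd/6th
  -> R2 @ bar 7 tick 0 v(0, 1): C3/A3 M6 -> D3/D4 P8 similar
  -> R6 @ bar 7 tick 3 v(0, 2): closes on m3

(0, 0, R5, (0, 2))
(2, 0, R1, (0, 2))
(2, 0, R2, (0, 1))
(3, 0, R1, (0, 2))
(4, 0, R1, (0, 2))
(5, 0, R2, (0, 1))
(5, 0, R2, (0, 2))
(5, 0, R2, (1, 2))
(6, 0, R8, (0, 2))
(7, 0, R2, (0, 1))
(7, 3, R6, (0, 2))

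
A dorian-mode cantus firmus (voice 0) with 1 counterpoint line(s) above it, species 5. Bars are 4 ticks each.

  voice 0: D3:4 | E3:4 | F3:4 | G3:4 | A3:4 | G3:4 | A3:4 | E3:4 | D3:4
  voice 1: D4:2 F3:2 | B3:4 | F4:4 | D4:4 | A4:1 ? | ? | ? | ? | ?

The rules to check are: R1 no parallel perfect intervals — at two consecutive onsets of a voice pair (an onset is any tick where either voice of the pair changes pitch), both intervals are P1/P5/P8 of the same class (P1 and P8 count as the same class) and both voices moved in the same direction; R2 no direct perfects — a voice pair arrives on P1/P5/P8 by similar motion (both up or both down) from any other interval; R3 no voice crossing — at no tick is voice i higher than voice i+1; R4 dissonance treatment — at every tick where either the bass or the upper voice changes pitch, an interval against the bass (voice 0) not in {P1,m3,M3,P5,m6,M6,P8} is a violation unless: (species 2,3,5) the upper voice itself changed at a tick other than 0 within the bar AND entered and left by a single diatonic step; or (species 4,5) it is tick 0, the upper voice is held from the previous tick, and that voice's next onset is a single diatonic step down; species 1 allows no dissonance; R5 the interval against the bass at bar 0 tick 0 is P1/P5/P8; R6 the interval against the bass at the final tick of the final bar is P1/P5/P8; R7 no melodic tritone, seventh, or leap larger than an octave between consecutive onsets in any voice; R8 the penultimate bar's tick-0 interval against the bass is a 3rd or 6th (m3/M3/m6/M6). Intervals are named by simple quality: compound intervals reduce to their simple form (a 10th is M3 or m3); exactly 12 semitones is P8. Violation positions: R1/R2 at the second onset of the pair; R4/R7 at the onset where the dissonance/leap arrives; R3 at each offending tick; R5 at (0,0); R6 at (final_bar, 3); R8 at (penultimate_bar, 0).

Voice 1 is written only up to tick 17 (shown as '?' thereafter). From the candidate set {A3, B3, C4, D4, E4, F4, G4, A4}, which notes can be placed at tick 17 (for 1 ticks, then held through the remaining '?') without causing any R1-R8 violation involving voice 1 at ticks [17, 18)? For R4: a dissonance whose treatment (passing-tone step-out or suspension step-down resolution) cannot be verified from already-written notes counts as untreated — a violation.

A3: legal
B3: violates R4,R7
C4: legal
D4: violates R4
E4: legal
F4: legal
G4: violates R4
A4: legal

{A3, A4, C4, E4, F4}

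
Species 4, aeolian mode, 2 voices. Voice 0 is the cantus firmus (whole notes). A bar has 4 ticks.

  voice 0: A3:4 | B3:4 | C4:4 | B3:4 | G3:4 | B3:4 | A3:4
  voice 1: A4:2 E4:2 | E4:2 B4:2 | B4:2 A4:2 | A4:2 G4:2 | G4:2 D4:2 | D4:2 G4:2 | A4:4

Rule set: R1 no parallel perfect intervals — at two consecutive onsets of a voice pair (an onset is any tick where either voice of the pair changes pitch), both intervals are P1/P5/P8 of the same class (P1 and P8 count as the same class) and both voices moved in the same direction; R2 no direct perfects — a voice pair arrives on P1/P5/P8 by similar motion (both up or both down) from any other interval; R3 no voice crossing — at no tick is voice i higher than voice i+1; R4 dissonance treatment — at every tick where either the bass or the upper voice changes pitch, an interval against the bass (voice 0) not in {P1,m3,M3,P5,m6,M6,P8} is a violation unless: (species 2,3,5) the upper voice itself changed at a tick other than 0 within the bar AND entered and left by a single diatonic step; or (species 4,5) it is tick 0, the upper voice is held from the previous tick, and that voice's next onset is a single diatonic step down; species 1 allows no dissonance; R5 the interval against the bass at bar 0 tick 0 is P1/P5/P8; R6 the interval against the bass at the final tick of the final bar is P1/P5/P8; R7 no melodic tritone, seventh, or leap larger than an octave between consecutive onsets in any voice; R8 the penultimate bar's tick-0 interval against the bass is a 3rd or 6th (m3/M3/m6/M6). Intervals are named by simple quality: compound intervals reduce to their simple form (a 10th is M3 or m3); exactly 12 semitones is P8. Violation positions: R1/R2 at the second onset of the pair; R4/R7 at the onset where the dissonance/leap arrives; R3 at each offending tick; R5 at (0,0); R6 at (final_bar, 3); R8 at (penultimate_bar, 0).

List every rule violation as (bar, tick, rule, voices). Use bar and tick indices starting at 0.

bar 0: v0=A3 v1=A4 downbeat P8
bar 1: v0=B3 v1=E4 downbeat P4
bar 2: v0=C4 v1=B4 downbeat M7
bar 3: v0=B3 v1=A4 downbeat m7
bar 4: v0=G3 v1=G4 downbeat P8
bar 5: v0=B3 v1=D4 downbeat m3
bar 6: v0=A3 v1=A4 downbeat P8
  -> R4 @ bar 1 tick 0 v(0, 1): B3/E4 P4 untreated

(1, 0, R4, (0, 1))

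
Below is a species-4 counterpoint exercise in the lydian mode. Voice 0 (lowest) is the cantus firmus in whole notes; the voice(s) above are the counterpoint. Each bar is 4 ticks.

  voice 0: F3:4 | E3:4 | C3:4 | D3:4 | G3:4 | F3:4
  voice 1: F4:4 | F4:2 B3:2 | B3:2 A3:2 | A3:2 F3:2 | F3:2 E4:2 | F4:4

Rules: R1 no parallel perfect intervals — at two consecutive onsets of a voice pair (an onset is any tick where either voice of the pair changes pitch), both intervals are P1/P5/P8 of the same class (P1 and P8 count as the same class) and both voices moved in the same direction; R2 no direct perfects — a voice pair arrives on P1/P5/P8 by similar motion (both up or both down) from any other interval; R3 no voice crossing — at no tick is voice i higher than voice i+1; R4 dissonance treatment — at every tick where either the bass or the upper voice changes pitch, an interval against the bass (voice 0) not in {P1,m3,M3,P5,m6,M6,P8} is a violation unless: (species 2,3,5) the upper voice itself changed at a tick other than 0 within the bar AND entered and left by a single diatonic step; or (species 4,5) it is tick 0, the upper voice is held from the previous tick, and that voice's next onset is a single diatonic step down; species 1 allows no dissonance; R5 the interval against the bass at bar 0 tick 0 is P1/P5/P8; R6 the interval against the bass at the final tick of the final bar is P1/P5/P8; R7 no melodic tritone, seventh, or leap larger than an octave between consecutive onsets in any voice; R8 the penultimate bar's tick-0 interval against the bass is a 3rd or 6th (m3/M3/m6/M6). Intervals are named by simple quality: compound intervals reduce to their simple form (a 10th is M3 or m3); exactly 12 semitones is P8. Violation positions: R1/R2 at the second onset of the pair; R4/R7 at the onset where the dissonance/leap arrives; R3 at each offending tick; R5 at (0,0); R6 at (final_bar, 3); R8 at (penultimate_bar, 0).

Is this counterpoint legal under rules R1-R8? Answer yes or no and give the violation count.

No (7 violations)

bar 0: v0=F3 v1=F4 (P8)
bar 1: v0=E3 v1=F4 (m2)
bar 2: v0=C3 v1=B3 (M7)
bar 3: v0=D3 v1=A3 (P5)
bar 4: v0=G3 v1=F3 (M2)
bar 5: v0=F3 v1=F4 (P8)
  R4 @ bar1.0: E3/F4 m2 untreated
  R7 @ bar1.2: F4->B3 leap 6st
  R3 @ bar4.0: G3 above F3
  R4 @ bar4.0: G3/F3 M2 untreated
  R8 @ bar4.0: penult M2 not 3rd/6th
  R3 @ bar4.1: G3 above F3
  R7 @ bar4.2: F3->E4 leap 11st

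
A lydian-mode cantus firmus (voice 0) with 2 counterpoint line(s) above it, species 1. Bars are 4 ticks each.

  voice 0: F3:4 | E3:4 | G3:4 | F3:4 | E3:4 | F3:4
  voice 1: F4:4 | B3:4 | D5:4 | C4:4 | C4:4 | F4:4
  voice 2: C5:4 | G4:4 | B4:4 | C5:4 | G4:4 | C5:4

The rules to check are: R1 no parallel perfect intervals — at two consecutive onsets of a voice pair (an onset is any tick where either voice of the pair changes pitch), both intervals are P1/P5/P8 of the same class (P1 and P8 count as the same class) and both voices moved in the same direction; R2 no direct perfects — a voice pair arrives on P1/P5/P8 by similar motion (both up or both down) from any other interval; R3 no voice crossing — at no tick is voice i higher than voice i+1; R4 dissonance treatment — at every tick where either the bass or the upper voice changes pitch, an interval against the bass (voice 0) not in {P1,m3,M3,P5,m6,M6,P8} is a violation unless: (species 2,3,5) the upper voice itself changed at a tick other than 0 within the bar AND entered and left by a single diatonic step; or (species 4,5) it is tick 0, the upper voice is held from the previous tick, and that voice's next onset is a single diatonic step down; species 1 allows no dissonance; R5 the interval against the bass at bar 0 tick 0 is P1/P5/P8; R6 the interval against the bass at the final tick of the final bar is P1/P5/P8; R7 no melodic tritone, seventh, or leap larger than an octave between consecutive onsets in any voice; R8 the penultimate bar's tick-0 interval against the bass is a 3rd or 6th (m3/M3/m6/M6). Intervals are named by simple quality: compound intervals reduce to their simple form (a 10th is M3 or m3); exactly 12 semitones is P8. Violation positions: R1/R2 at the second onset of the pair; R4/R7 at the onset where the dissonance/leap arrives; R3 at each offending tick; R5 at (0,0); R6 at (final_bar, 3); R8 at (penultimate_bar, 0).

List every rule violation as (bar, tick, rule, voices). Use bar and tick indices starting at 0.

bar 0: v0=F3 v1=F4 v2=C5 downbeat P5
bar 1: v0=E3 v1=B3 v2=G4 downbeat m3
bar 2: v0=G3 v1=D5 v2=B4 downbeat M3
bar 3: v0=F3 v1=C4 v2=C5 downbeat P5
bar 4: v0=E3 v1=C4 v2=G4 downbeat m3
bar 5: v0=F3 v1=F4 v2=C5 downbeat P5
  -> R2 @ bar 1 tick 0 v(0, 1): F3/F4 P8 -> E3/B3 P5 similar
  -> R7 @ bar 1 tick 0 v(1,): F4->B3 leap 6st
  -> R1 @ bar 2 tick 0 v(0, 1): E3/B3 P5 -> G3/D5 P5 similar
  -> R3 @ bar 2 tick 0 v(1, 2): D5 above B4
  -> R7 @ bar 2 tick 0 v(1,): B3->D5 leap 15st
  -> R3 @ bar 2 tick 1 v(1, 2): D5 above B4
  -> R3 @ bar 2 tick 2 v(1, 2): D5 above B4
  -> R3 @ bar 2 tick 3 v(1, 2): D5 above B4
  -> R1 @ bar 3 tick 0 v(0, 1): G3/D5 P5 -> F3/C4 P5 similar
  -> R7 @ bar 3 tick 0 v(1,): D5->C4 leap 14st
  -> R1 @ bar 5 tick 0 v(1, 2): C4/G4 P5 -> F4/C5 P5 similar
  -> R2 @ bar 5 tick 0 v(0, 1): E3/C4 m6 -> F3/F4 P8 similar
  -> R2 @ bar 5 tick 0 v(0, 2): E3/G4 m3 -> F3/C5 P5 similar

(1, 0, R2, (0, 1))
(1, 0, R7, (1,))
(2, 0, R1, (0, 1))
(2, 0, R3, (1, 2))
(2, 0, R7, (1,))
(2, 1, R3, (1, 2))
(2, 2, R3, (1, 2))
(2, 3, R3, (1, 2))
(3, 0, R1, (0, 1))
(3, 0, R7, (1,))
(5, 0, R1, (1, 2))
(5, 0, R2, (0, 1))
(5, 0, R2, (0, 2))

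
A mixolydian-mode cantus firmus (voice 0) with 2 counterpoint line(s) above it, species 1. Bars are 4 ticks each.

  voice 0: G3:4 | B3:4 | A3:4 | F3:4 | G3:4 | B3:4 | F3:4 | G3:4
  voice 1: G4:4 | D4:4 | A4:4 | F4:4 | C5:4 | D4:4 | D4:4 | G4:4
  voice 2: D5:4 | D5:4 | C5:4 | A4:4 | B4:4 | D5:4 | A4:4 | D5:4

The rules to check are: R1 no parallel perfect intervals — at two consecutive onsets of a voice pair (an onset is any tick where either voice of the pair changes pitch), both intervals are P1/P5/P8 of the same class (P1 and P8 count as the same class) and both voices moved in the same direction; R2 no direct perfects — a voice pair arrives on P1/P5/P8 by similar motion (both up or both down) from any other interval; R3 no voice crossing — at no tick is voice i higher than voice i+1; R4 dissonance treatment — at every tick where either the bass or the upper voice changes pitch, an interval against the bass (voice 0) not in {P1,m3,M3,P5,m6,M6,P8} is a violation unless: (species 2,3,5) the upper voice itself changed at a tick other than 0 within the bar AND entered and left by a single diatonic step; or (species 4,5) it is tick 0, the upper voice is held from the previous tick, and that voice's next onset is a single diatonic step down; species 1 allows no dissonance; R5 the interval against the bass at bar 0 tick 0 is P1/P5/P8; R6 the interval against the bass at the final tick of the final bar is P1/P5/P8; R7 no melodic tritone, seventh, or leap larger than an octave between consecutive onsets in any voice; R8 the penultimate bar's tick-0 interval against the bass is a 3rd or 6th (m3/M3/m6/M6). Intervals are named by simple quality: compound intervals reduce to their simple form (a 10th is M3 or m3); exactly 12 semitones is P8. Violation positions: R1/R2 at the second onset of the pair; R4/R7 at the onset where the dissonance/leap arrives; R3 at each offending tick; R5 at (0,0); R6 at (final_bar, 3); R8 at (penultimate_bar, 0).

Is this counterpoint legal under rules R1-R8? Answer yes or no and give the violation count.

No (11 violations)

bar 0: v0=G3 v1=G4 v2=D5 (P5)
bar 1: v0=B3 v1=D4 v2=D5 (m3)
bar 2: v0=A3 v1=A4 v2=C5 (m3)
bar 3: v0=F3 v1=F4 v2=A4 (M3)
bar 4: v0=G3 v1=C5 v2=B4 (M3)
bar 5: v0=B3 v1=D4 v2=D5 (m3)
bar 6: v0=F3 v1=D4 v2=A4 (M3)
bar 7: v0=G3 v1=G4 v2=D5 (P5)
  R1 @ bar3.0: A3/A4 P8 -> F3/F4 P8 similar
  R3 @ bar4.0: C5 above B4
  R4 @ bar4.0: G3/C5 P4 untreated
  R3 @ bar4.1: C5 above B4
  R3 @ bar4.2: C5 above B4
  R3 @ bar4.3: C5 above B4
  R7 @ bar5.0: C5->D4 leap 10st
  R7 @ bar6.0: B3->F3 leap 6st
  R1 @ bar7.0: D4/A4 P5 -> G4/D5 P5 similar
  R2 @ bar7.0: F3/D4 M6 -> G3/G4 P8 similar
  R2 @ bar7.0: F3/A4 M3 -> G3/D5 P5 similar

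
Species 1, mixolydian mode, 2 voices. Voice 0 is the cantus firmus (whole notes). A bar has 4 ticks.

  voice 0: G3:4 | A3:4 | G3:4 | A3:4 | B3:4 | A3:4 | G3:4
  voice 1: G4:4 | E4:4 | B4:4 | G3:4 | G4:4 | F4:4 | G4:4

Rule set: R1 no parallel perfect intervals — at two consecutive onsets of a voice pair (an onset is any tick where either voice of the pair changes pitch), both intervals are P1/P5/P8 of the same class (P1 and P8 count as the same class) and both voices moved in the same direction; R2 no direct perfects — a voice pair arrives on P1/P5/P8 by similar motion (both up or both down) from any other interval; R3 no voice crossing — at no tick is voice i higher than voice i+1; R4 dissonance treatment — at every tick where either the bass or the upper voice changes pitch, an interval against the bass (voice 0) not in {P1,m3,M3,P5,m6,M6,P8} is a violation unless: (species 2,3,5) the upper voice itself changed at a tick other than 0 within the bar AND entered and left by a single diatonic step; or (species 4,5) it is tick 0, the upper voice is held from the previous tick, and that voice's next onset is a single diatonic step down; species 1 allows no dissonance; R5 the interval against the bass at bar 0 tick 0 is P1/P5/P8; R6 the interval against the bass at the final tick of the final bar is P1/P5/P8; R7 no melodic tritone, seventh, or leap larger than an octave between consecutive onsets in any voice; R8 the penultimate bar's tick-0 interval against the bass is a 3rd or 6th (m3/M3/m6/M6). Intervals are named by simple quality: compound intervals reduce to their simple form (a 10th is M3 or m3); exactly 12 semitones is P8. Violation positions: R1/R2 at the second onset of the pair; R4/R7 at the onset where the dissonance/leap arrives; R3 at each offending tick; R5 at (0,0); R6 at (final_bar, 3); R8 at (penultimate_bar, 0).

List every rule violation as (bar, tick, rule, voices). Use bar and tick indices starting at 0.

bar 0: v0=G3 v1=G4 downbeat P8
bar 1: v0=A3 v1=E4 downbeat P5
bar 2: v0=G3 v1=B4 downbeat M3
bar 3: v0=A3 v1=G3 downbeat M2
bar 4: v0=B3 v1=G4 downbeat m6
bar 5: v0=A3 v1=F4 downbeat m6
bar 6: v0=G3 v1=G4 downbeat P8
  -> R3 @ bar 3 tick 0 v(0, 1): A3 above G3
  -> R4 @ bar 3 tick 0 v(0, 1): A3/G3 M2 untreated
  -> R7 @ bar 3 tick 0 v(1,): B4->G3 leap 16st
  -> R3 @ bar 3 tick 1 v(0, 1): A3 above G3
  -> R3 @ bar 3 tick 2 v(0, 1): A3 above G3
  -> R3 @ bar 3 tick 3 v(0, 1): A3 above G3

(3, 0, R3, (0, 1))
(3, 0, R4, (0, 1))
(3, 0, R7, (1,))
(3, 1, R3, (0, 1))
(3, 2, R3, (0, 1))
(3, 3, R3, (0, 1))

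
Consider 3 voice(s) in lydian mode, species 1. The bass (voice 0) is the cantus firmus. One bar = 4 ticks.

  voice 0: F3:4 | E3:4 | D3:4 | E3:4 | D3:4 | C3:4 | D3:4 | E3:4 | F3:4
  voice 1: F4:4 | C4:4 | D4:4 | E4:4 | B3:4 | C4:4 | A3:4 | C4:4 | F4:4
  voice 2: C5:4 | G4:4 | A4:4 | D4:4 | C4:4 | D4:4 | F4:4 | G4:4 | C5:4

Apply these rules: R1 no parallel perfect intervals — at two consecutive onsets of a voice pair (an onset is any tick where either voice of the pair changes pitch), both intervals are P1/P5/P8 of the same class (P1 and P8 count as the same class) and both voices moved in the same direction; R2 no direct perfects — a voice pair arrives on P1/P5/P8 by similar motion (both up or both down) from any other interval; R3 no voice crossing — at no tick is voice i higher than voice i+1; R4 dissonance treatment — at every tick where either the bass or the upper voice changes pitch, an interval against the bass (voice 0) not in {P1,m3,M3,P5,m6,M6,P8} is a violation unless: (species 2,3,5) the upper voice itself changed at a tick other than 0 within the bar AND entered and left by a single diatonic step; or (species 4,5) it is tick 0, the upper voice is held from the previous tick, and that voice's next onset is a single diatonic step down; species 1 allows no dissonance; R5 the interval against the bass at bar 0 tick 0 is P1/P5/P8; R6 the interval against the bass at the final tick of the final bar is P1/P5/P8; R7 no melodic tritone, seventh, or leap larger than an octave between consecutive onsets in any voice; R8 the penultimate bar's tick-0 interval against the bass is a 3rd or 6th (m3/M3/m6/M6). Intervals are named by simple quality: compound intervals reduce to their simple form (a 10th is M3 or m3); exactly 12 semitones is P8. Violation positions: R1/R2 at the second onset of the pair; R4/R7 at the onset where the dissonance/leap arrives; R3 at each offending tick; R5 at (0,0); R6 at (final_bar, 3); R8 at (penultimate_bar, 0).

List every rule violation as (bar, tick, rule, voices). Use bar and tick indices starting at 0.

(1, 0, R1, (1, 2))
(2, 0, R1, (1, 2))
(3, 0, R1, (0, 1))
(3, 0, R3, (1, 2))
(3, 0, R4, (0, 2))
(3, 1, R3, (1, 2))
(3, 2, R3, (1, 2))
(3, 3, R3, (1, 2))
(4, 0, R4, (0, 2))
(5, 0, R4, (0, 2))
(7, 0, R2, (1, 2))
(8, 0, R1, (1, 2))
(8, 0, R2, (0, 1))
(8, 0, R2, (0, 2))

bar 0: v0=F3 v1=F4 v2=C5 downbeat P5
bar 1: v0=E3 v1=C4 v2=G4 downbeat m3
bar 2: v0=D3 v1=D4 v2=A4 downbeat P5
bar 3: v0=E3 v1=E4 v2=D4 downbeat m7
bar 4: v0=D3 v1=B3 v2=C4 downbeat m7
bar 5: v0=C3 v1=C4 v2=D4 downbeat M2
bar 6: v0=D3 v1=A3 v2=F4 downbeat m3
bar 7: v0=E3 v1=C4 v2=G4 downbeat m3
bar 8: v0=F3 v1=F4 v2=C5 downbeat P5
  -> R1 @ bar 1 tick 0 v(1, 2): F4/C5 P5 -> C4/G4 P5 similar
  -> R1 @ bar 2 tick 0 v(1, 2): C4/G4 P5 -> D4/A4 P5 similar
  -> R1 @ bar 3 tick 0 v(0, 1): D3/D4 P8 -> E3/E4 P8 similar
  -> R3 @ bar 3 tick 0 v(1, 2): E4 above D4
  -> R4 @ bar 3 tick 0 v(0, 2): E3/D4 m7 untreated
  -> R3 @ bar 3 tick 1 v(1, 2): E4 above D4
  -> R3 @ bar 3 tick 2 v(1, 2): E4 above D4
  -> R3 @ bar 3 tick 3 v(1, 2): E4 above D4
  -> R4 @ bar 4 tick 0 v(0, 2): D3/C4 m7 untreated
  -> R4 @ bar 5 tick 0 v(0, 2): C3/D4 M2 untreated
  -> R2 @ bar 7 tick 0 v(1, 2): A3/F4 m6 -> C4/G4 P5 similar
  -> R1 @ bar 8 tick 0 v(1, 2): C4/G4 P5 -> F4/C5 P5 similar
  -> R2 @ bar 8 tick 0 v(0, 1): E3/C4 m6 -> F3/F4 P8 similar
  -> R2 @ bar 8 tick 0 v(0, 2): E3/G4 m3 -> F3/C5 P5 similar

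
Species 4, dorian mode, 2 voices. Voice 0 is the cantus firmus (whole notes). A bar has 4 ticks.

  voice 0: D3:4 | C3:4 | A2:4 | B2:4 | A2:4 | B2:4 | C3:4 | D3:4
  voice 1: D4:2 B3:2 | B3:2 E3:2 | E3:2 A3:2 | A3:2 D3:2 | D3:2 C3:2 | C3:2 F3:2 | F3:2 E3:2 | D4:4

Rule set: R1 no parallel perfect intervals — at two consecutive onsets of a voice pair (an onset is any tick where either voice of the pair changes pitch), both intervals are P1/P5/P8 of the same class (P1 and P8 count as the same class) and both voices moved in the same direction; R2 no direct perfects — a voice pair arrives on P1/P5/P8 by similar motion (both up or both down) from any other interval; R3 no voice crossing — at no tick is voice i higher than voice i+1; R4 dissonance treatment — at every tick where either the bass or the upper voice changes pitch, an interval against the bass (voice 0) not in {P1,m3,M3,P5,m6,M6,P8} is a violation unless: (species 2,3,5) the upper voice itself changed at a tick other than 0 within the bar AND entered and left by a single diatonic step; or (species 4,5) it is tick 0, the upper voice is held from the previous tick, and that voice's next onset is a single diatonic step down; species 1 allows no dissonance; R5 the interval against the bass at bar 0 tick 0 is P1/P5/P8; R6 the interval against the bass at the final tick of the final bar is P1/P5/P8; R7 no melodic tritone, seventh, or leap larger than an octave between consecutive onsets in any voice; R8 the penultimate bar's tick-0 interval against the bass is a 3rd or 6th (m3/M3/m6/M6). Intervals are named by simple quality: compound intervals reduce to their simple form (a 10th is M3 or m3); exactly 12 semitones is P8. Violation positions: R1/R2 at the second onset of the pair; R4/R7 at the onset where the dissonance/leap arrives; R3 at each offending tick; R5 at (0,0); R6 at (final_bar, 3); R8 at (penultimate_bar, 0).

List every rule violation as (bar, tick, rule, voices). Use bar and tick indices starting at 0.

bar 0: v0=D3 v1=D4 downbeat P8
bar 1: v0=C3 v1=B3 downbeat M7
bar 2: v0=A2 v1=E3 downbeat P5
bar 3: v0=B2 v1=A3 downbeat m7
bar 4: v0=A2 v1=D3 downbeat P4
bar 5: v0=B2 v1=C3 downbeat m2
bar 6: v0=C3 v1=F3 downbeat P4
bar 7: v0=D3 v1=D4 downbeat P8
  -> R4 @ bar 1 tick 0 v(0, 1): C3/B3 M7 untreated
  -> R4 @ bar 3 tick 0 v(0, 1): B2/A3 m7 untreated
  -> R4 @ bar 5 tick 0 v(0, 1): B2/C3 m2 untreated
  -> R4 @ bar 5 tick 2 v(0, 1): B2/F3 TT untreated
  -> R8 @ bar 6 tick 0 v(0, 1): penult P4 not 3rd/6th
  -> R2 @ bar 7 tick 0 v(0, 1): C3/E3 M3 -> D3/D4 P8 similar
  -> R7 @ bar 7 tick 0 v(1,): E3->D4 leap 10st

(1, 0, R4, (0, 1))
(3, 0, R4, (0, 1))
(5, 0, R4, (0, 1))
(5, 2, R4, (0, 1))
(6, 0, R8, (0, 1))
(7, 0, R2, (0, 1))
(7, 0, R7, (1,))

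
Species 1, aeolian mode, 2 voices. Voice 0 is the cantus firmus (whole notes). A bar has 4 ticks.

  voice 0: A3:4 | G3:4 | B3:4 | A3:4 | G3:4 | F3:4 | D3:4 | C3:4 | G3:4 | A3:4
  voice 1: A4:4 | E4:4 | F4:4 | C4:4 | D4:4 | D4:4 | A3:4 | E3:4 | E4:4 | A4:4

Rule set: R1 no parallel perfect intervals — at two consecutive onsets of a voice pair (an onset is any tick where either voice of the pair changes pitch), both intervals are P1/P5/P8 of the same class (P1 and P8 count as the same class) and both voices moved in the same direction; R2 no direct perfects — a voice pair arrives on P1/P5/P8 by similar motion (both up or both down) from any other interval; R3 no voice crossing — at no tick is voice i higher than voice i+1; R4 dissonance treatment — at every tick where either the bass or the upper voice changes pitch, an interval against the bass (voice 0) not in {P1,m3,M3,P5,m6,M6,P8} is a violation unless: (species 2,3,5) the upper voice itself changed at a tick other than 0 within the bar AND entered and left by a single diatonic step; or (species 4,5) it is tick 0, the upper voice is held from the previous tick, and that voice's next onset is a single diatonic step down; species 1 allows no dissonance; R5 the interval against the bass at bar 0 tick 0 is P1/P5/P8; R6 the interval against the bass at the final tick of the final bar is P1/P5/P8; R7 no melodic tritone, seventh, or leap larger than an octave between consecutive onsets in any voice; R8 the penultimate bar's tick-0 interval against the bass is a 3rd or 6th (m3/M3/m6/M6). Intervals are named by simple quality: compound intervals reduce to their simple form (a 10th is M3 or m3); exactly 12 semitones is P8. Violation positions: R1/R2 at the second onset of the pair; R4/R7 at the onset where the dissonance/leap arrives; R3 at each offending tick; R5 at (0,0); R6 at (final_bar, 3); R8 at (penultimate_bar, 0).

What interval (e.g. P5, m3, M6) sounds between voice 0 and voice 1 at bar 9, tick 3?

voice 0=A3 voice 1=A4 -> P8

P8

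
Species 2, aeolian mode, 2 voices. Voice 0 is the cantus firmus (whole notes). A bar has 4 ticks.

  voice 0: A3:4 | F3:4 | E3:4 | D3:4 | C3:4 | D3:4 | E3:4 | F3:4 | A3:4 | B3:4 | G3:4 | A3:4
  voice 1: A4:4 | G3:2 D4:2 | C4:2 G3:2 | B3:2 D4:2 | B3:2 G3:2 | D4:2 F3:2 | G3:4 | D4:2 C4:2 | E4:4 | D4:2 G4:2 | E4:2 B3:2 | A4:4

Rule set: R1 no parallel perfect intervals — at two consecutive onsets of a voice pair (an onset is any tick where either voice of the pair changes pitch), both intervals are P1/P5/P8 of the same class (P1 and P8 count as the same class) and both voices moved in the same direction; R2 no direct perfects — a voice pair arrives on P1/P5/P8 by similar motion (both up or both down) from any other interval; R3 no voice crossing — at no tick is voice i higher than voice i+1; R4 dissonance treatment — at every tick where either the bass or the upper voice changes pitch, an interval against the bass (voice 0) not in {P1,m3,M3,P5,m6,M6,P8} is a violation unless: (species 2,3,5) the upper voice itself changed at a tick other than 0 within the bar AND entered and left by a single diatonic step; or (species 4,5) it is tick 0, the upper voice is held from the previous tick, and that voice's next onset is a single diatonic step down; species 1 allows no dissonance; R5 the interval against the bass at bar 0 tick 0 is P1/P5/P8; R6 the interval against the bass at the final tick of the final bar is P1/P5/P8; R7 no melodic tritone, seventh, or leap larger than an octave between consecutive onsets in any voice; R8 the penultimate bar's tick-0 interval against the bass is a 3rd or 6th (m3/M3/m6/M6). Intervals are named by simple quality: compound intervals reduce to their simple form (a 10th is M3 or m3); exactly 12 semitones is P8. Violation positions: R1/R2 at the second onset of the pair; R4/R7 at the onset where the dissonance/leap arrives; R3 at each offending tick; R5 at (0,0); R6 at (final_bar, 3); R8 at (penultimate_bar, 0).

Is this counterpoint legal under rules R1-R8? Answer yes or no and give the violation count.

No (7 violations)

bar 0: v0=A3 v1=A4 (P8)
bar 1: v0=F3 v1=G3 (M2)
bar 2: v0=E3 v1=C4 (m6)
bar 3: v0=D3 v1=B3 (M6)
bar 4: v0=C3 v1=B3 (M7)
bar 5: v0=D3 v1=D4 (P8)
bar 6: v0=E3 v1=G3 (m3)
bar 7: v0=F3 v1=D4 (M6)
bar 8: v0=A3 v1=E4 (P5)
bar 9: v0=B3 v1=D4 (m3)
bar 10: v0=G3 v1=E4 (M6)
bar 11: v0=A3 v1=A4 (P8)
  R4 @ bar1.0: F3/G3 M2 untreated
  R7 @ bar1.0: A4->G3 leap 14st
  R4 @ bar4.0: C3/B3 M7 untreated
  R2 @ bar5.0: C3/G3 P5 -> D3/D4 P8 similar
  R1 @ bar8.0: F3/C4 P5 -> A3/E4 P5 similar
  R2 @ bar11.0: G3/B3 M3 -> A3/A4 P8 similar
  R7 @ bar11.0: B3->A4 leap 10st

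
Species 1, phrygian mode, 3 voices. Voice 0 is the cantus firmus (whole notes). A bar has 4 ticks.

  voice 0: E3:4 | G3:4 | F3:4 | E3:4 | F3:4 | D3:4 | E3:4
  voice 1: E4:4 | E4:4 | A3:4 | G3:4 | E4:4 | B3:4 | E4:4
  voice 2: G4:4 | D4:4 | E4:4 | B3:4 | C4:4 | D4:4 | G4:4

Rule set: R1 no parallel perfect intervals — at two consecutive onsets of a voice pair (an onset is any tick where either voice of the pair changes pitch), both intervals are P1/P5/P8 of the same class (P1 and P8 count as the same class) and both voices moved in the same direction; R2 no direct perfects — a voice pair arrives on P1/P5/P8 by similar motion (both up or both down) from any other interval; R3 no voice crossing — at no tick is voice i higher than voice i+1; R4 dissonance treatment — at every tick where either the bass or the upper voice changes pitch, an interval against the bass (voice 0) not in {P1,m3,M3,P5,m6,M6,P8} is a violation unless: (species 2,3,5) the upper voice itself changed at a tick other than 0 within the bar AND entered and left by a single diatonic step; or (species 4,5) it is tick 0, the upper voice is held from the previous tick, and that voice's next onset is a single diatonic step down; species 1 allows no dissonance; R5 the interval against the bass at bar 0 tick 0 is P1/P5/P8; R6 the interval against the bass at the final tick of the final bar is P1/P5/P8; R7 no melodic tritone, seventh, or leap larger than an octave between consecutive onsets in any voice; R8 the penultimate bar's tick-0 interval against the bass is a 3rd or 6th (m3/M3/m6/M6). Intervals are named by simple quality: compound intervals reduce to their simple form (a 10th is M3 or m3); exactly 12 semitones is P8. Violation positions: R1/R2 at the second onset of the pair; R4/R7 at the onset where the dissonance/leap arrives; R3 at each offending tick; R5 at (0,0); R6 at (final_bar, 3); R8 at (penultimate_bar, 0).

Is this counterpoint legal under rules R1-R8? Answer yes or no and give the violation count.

No (16 violations)

bar 0: v0=E3 v1=E4 v2=G4 (m3)
bar 1: v0=G3 v1=E4 v2=D4 (P5)
bar 2: v0=F3 v1=A3 v2=E4 (M7)
bar 3: v0=E3 v1=G3 v2=B3 (P5)
bar 4: v0=F3 v1=E4 v2=C4 (P5)
bar 5: v0=D3 v1=B3 v2=D4 (P8)
bar 6: v0=E3 v1=E4 v2=G4 (m3)
  R5 @ bar0.0: opens on m3
  R3 @ bar1.0: E4 above D4
  R3 @ bar1.1: E4 above D4
  R3 @ bar1.2: E4 above D4
  R3 @ bar1.3: E4 above D4
  R4 @ bar2.0: F3/E4 M7 untreated
  R2 @ bar3.0: F3/E4 M7 -> E3/B3 P5 similar
  R1 @ bar4.0: E3/B3 P5 -> F3/C4 P5 similar
  R3 @ bar4.0: E4 above C4
  R4 @ bar4.0: F3/E4 M7 untreated
  R3 @ bar4.1: E4 above C4
  R3 @ bar4.2: E4 above C4
  R3 @ bar4.3: E4 above C4
  R8 @ bar5.0: penult P8 not 3rd/6th
  R2 @ bar6.0: D3/B3 M6 -> E3/E4 P8 similar
  R6 @ bar6.3: closes on m3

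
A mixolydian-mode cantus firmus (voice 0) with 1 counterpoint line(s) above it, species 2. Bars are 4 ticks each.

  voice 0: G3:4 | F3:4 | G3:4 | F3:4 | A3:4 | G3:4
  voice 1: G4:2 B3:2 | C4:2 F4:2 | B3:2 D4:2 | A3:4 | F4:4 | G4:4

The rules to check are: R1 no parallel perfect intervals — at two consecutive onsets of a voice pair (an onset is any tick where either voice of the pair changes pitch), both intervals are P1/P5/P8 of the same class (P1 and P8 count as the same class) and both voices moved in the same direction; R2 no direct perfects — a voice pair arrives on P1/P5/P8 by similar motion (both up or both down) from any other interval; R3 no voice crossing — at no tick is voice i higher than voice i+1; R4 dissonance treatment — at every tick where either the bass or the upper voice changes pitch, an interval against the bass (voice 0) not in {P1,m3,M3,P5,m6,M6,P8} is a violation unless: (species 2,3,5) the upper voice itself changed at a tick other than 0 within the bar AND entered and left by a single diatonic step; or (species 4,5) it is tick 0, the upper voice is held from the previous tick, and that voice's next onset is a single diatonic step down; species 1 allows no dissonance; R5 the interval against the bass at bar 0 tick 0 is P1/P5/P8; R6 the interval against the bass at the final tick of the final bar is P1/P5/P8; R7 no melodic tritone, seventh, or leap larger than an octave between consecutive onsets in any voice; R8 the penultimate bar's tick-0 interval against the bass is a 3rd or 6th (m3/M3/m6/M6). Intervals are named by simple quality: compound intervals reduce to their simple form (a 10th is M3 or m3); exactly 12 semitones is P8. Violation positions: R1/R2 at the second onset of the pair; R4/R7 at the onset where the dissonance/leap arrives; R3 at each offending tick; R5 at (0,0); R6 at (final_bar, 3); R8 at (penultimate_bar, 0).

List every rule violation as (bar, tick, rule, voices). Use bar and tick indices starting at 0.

bar 0: v0=G3 v1=G4 downbeat P8
bar 1: v0=F3 v1=C4 downbeat P5
bar 2: v0=G3 v1=B3 downbeat M3
bar 3: v0=F3 v1=A3 downbeat M3
bar 4: v0=A3 v1=F4 downbeat m6
bar 5: v0=G3 v1=G4 downbeat P8
  -> R7 @ bar 2 tick 0 v(1,): F4->B3 leap 6st

(2, 0, R7, (1,))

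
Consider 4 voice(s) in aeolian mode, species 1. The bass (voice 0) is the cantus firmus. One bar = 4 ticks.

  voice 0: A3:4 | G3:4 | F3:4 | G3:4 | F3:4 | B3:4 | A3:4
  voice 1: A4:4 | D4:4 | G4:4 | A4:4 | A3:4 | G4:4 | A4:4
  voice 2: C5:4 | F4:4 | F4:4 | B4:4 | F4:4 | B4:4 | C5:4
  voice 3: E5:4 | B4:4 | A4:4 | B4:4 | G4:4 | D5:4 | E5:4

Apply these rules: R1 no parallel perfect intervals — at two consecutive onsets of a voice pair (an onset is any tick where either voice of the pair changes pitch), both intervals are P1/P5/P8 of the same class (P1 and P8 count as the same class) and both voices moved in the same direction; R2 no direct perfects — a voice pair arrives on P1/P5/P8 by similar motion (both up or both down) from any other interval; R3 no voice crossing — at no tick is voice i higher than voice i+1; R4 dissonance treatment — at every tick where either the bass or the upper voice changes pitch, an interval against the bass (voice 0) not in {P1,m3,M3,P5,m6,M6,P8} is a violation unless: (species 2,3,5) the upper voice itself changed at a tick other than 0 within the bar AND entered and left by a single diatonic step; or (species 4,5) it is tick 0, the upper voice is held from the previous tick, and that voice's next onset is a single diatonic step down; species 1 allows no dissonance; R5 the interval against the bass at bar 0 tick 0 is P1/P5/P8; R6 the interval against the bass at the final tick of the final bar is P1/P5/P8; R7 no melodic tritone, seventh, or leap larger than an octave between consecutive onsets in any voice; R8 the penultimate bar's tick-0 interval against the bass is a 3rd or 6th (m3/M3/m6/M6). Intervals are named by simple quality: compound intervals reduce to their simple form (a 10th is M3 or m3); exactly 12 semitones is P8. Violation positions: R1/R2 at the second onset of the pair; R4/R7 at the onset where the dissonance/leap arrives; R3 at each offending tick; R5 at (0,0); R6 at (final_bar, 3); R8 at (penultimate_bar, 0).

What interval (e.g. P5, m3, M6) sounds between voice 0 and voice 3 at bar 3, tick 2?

M3

voice 0=G3 voice 3=B4 -> M3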